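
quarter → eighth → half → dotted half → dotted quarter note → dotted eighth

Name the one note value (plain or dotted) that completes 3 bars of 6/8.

sixteenth note

3 bars of 6/8 = 36 sixteenth notes.
Express everything in sixteenth notes: quarter = 4; eighth = 2; half = 8; dotted half = 12; dotted quarter note = 6; dotted eighth = 3.
Sum: 4 + 2 + 8 + 12 + 6 + 3 = 35.
Remaining: 36 − 35 = 1 sixteenth note, which is a sixteenth note.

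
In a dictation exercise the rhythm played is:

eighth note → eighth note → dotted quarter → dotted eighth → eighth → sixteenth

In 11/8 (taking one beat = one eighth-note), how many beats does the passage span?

One eighth-note beat = 2 sixteenth notes.
Working in sixteenth notes: eighth note = 2; eighth note = 2; dotted quarter = 6; dotted eighth = 3; eighth = 2; sixteenth = 1.
Altogether 2 + 2 + 6 + 3 + 2 + 1 = 16.
16 ÷ 2 = 8 beats.

8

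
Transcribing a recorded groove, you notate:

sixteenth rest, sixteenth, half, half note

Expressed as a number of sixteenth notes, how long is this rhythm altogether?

18

Working in sixteenth notes: sixteenth rest = 1; sixteenth = 1; half = 8; half note = 8.
Adding: 1 + 1 + 8 + 8 = 18 sixteenth notes.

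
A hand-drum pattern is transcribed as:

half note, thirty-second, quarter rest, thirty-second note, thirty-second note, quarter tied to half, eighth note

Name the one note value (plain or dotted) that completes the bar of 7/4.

The bar of 7/4 = 56 thirty-second notes.
Working in thirty-second notes: half note = 16; thirty-second = 1; quarter rest = 8; thirty-second note = 1; thirty-second note = 1; quarter tied to half (quarter + half) = 24; eighth note = 4.
Total: 16 + 1 + 8 + 1 + 1 + 24 + 4 = 55.
Remaining: 56 − 55 = 1 thirty-second note, which is a thirty-second note.

thirty-second note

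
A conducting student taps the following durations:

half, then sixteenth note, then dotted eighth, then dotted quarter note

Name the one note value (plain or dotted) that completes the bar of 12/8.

The bar of 12/8 = 24 sixteenth notes.
Each duration in sixteenth notes: half = 8; sixteenth note = 1; dotted eighth = 3; dotted quarter note = 6.
Adding: 8 + 1 + 3 + 6 = 18.
Remaining: 24 − 18 = 6 sixteenth notes, which is a dotted quarter note.

dotted quarter note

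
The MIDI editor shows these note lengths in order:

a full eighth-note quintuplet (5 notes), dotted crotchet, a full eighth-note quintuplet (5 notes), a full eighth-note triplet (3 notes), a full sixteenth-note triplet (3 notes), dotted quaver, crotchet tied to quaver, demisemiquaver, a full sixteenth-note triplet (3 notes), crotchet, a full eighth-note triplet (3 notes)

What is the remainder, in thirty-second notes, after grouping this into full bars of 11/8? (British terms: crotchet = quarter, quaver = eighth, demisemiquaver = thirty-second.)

One bar of 11/8 = 44 thirty-second notes.
Each duration in thirty-second notes: a full eighth-note quintuplet (5 notes) (five quintuplet eighths span one half) = 16; dotted crotchet = 12; a full eighth-note quintuplet (5 notes) (five quintuplet eighths span one half) = 16; a full eighth-note triplet (3 notes) (three triplet eighths span one quarter) = 8; a full sixteenth-note triplet (3 notes) (three triplet sixteenths span one eighth) = 4; dotted quaver = 6; crotchet tied to quaver (crotchet + quaver) = 12; demisemiquaver = 1; a full sixteenth-note triplet (3 notes) (three triplet sixteenths span one eighth) = 4; crotchet = 8; a full eighth-note triplet (3 notes) (three triplet eighths span one quarter) = 8.
Altogether 16 + 12 + 16 + 8 + 4 + 6 + 12 + 1 + 4 + 8 + 8 = 95.
95 ÷ 44 = 2 complete bars with 7 thirty-second notes remaining.

7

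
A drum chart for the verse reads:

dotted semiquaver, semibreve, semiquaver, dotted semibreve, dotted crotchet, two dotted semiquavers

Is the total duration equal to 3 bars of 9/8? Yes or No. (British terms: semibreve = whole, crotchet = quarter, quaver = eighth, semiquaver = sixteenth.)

No

One bar of 9/8 = 36 thirty-second notes, so 3 bars = 108.
Express everything in thirty-second notes: dotted semiquaver = 3; semibreve = 32; semiquaver = 2; dotted semibreve = 48; dotted crotchet = 12; dotted semiquaver = 3; dotted semiquaver = 3.
Altogether 3 + 32 + 2 + 48 + 12 + 3 + 3 = 103.
103 falls short of 108, so the answer is No.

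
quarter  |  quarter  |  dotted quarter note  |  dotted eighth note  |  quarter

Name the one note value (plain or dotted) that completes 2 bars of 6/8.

2 bars of 6/8 = 24 sixteenth notes.
Each duration in sixteenth notes: quarter = 4; quarter = 4; dotted quarter note = 6; dotted eighth note = 3; quarter = 4.
Adding: 4 + 4 + 6 + 3 + 4 = 21.
Remaining: 24 − 21 = 3 sixteenth notes, which is a dotted eighth note.

dotted eighth note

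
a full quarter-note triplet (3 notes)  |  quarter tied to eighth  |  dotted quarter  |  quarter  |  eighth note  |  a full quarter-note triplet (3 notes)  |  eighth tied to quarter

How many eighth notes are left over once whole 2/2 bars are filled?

4

One bar of 2/2 = 8 eighth notes.
Each duration in eighth notes: a full quarter-note triplet (3 notes) (three triplet quarters span one half) = 4; quarter tied to eighth (quarter + eighth) = 3; dotted quarter = 3; quarter = 2; eighth note = 1; a full quarter-note triplet (3 notes) (three triplet quarters span one half) = 4; eighth tied to quarter (eighth + quarter) = 3.
Adding: 4 + 3 + 3 + 2 + 1 + 4 + 3 = 20.
20 ÷ 8 = 2 complete bars with 4 eighth notes remaining.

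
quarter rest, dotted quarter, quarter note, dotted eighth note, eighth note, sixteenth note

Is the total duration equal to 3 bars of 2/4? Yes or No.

No

One bar of 2/4 = 8 sixteenth notes, so 3 bars = 24.
Working in sixteenth notes: quarter rest = 4; dotted quarter = 6; quarter note = 4; dotted eighth note = 3; eighth note = 2; sixteenth note = 1.
Altogether 4 + 6 + 4 + 3 + 2 + 1 = 20.
20 falls short of 24, so the answer is No.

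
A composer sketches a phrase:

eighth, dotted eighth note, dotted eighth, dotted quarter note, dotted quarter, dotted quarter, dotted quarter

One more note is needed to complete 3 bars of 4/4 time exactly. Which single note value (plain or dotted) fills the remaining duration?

3 bars of 4/4 = 48 sixteenth notes.
Working in sixteenth notes: eighth = 2; dotted eighth note = 3; dotted eighth = 3; dotted quarter note = 6; dotted quarter = 6; dotted quarter = 6; dotted quarter = 6.
Total: 2 + 3 + 3 + 6 + 6 + 6 + 6 = 32.
Remaining: 48 − 32 = 16 sixteenth notes, which is a whole note.

whole note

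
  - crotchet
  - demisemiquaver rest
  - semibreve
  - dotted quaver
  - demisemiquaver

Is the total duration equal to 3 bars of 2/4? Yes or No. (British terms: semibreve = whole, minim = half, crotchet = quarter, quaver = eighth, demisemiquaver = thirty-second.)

Yes

One bar of 2/4 = 16 thirty-second notes, so 3 bars = 48.
Express everything in thirty-second notes: crotchet = 8; demisemiquaver rest = 1; semibreve = 32; dotted quaver = 6; demisemiquaver = 1.
Total: 8 + 1 + 32 + 6 + 1 = 48.
48 equals 48, so the answer is Yes.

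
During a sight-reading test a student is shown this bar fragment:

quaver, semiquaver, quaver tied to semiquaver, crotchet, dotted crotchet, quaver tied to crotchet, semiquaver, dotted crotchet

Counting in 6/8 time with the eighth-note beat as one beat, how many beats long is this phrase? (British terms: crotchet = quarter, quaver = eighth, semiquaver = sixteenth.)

One eighth-note beat = 2 sixteenth notes.
Each duration in sixteenth notes: quaver = 2; semiquaver = 1; quaver tied to semiquaver (quaver + semiquaver) = 3; crotchet = 4; dotted crotchet = 6; quaver tied to crotchet (quaver + crotchet) = 6; semiquaver = 1; dotted crotchet = 6.
Adding: 2 + 1 + 3 + 4 + 6 + 6 + 1 + 6 = 29.
29 ÷ 2 = 14.5 beats.

14.5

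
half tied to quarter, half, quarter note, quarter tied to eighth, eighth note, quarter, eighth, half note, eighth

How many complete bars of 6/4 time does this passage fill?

One bar of 6/4 = 12 eighth notes.
Working in eighth notes: half tied to quarter (half + quarter) = 6; half = 4; quarter note = 2; quarter tied to eighth (quarter + eighth) = 3; eighth note = 1; quarter = 2; eighth = 1; half note = 4; eighth = 1.
Adding: 6 + 4 + 2 + 3 + 1 + 2 + 1 + 4 + 1 = 24.
24 ÷ 12 = 2 complete bars with 0 left over.

2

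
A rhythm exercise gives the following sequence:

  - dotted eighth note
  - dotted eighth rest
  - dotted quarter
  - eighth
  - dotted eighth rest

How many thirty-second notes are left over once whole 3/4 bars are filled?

One bar of 3/4 = 12 sixteenth notes.
Convert each value to sixteenth notes: dotted eighth note = 3; dotted eighth rest = 3; dotted quarter = 6; eighth = 2; dotted eighth rest = 3.
Sum: 3 + 3 + 6 + 2 + 3 = 17.
17 ÷ 12 = 1 complete bar with 5 sixteenth notes remaining = 10 thirty-second notes.

10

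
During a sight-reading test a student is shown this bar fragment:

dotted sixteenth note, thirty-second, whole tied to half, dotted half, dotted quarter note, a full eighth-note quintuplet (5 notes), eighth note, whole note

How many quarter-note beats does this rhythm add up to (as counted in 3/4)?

17.5

One quarter-note beat = 8 thirty-second notes.
Each duration in thirty-second notes: dotted sixteenth note = 3; thirty-second = 1; whole tied to half (whole + half) = 48; dotted half = 24; dotted quarter note = 12; a full eighth-note quintuplet (5 notes) (five quintuplet eighths span one half) = 16; eighth note = 4; whole note = 32.
Altogether 3 + 1 + 48 + 24 + 12 + 16 + 4 + 32 = 140.
140 ÷ 8 = 17.5 beats.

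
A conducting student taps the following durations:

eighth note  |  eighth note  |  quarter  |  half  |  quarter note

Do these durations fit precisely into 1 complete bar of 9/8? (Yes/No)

One bar of 9/8 = 9 eighth notes.
In eighth notes: eighth note = 1; eighth note = 1; quarter = 2; half = 4; quarter note = 2.
Sum: 1 + 1 + 2 + 4 + 2 = 10.
10 exceeds 9, so the answer is No.

No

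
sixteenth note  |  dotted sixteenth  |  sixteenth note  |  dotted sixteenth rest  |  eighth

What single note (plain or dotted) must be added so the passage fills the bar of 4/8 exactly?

The bar of 4/8 = 16 thirty-second notes.
Working in thirty-second notes: sixteenth note = 2; dotted sixteenth = 3; sixteenth note = 2; dotted sixteenth rest = 3; eighth = 4.
Total: 2 + 3 + 2 + 3 + 4 = 14.
Remaining: 16 − 14 = 2 thirty-second notes, which is a sixteenth note.

sixteenth note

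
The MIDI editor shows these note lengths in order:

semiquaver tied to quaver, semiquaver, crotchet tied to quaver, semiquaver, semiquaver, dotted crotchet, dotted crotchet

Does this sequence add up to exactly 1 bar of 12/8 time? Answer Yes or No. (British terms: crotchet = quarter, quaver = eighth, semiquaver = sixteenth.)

One bar of 12/8 = 24 sixteenth notes.
Working in sixteenth notes: semiquaver tied to quaver (semiquaver + quaver) = 3; semiquaver = 1; crotchet tied to quaver (crotchet + quaver) = 6; semiquaver = 1; semiquaver = 1; dotted crotchet = 6; dotted crotchet = 6.
Sum: 3 + 1 + 6 + 1 + 1 + 6 + 6 = 24.
24 equals 24, so the answer is Yes.

Yes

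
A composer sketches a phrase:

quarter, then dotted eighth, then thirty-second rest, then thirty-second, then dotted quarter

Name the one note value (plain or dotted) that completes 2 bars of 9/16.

quarter note

2 bars of 9/16 = 36 thirty-second notes.
In thirty-second notes: quarter = 8; dotted eighth = 6; thirty-second rest = 1; thirty-second = 1; dotted quarter = 12.
Sum: 8 + 6 + 1 + 1 + 12 = 28.
Remaining: 36 − 28 = 8 thirty-second notes, which is a quarter note.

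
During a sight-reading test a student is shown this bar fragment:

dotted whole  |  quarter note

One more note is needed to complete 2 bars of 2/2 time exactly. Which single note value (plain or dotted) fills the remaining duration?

quarter note

2 bars of 2/2 = 8 quarter notes.
Express everything in quarter notes: dotted whole = 6; quarter note = 1.
Altogether 6 + 1 = 7.
Remaining: 8 − 7 = 1 quarter note, which is a quarter note.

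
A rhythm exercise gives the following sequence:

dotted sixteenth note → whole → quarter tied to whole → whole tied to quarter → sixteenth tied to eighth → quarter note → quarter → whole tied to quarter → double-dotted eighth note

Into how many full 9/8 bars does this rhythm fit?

One bar of 9/8 = 36 thirty-second notes.
Express everything in thirty-second notes: dotted sixteenth note = 3; whole = 32; quarter tied to whole (quarter + whole) = 40; whole tied to quarter (whole + quarter) = 40; sixteenth tied to eighth (sixteenth + eighth) = 6; quarter note = 8; quarter = 8; whole tied to quarter (whole + quarter) = 40; double-dotted eighth note = 7.
Altogether 3 + 32 + 40 + 40 + 6 + 8 + 8 + 40 + 7 = 184.
184 ÷ 36 = 5 complete bars with 4 left over.

5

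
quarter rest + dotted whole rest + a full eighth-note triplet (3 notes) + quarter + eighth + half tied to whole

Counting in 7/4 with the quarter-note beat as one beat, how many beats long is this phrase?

15.5

One quarter-note beat = 2 eighth notes.
Working in eighth notes: quarter rest = 2; dotted whole rest = 12; a full eighth-note triplet (3 notes) (three triplet eighths span one quarter) = 2; quarter = 2; eighth = 1; half tied to whole (half + whole) = 12.
Altogether 2 + 12 + 2 + 2 + 1 + 12 = 31.
31 ÷ 2 = 15.5 beats.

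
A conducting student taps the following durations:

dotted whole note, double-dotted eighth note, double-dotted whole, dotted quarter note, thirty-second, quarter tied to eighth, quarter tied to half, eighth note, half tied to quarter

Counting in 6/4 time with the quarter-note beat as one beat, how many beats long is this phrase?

23.5

One quarter-note beat = 8 thirty-second notes.
Each duration in thirty-second notes: dotted whole note = 48; double-dotted eighth note = 7; double-dotted whole = 56; dotted quarter note = 12; thirty-second = 1; quarter tied to eighth (quarter + eighth) = 12; quarter tied to half (quarter + half) = 24; eighth note = 4; half tied to quarter (half + quarter) = 24.
Adding: 48 + 7 + 56 + 12 + 1 + 12 + 24 + 4 + 24 = 188.
188 ÷ 8 = 23.5 beats.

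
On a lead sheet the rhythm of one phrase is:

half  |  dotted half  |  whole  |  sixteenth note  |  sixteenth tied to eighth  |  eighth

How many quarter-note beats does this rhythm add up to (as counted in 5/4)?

10.5

One quarter-note beat = 4 sixteenth notes.
Working in sixteenth notes: half = 8; dotted half = 12; whole = 16; sixteenth note = 1; sixteenth tied to eighth (sixteenth + eighth) = 3; eighth = 2.
Total: 8 + 12 + 16 + 1 + 3 + 2 = 42.
42 ÷ 4 = 10.5 beats.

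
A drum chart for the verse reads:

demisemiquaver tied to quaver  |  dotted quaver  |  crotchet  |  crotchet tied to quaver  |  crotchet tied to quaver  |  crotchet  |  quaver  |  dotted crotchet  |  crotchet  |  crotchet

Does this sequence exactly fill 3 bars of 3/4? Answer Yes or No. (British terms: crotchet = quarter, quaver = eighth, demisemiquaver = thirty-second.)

One bar of 3/4 = 24 thirty-second notes, so 3 bars = 72.
In thirty-second notes: demisemiquaver tied to quaver (demisemiquaver + quaver) = 5; dotted quaver = 6; crotchet = 8; crotchet tied to quaver (crotchet + quaver) = 12; crotchet tied to quaver (crotchet + quaver) = 12; crotchet = 8; quaver = 4; dotted crotchet = 12; crotchet = 8; crotchet = 8.
Adding: 5 + 6 + 8 + 12 + 12 + 8 + 4 + 12 + 8 + 8 = 83.
83 exceeds 72, so the answer is No.

No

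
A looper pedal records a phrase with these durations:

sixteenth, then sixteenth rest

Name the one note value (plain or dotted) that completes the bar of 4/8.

The bar of 4/8 = 8 sixteenth notes.
Convert each value to sixteenth notes: sixteenth = 1; sixteenth rest = 1.
Sum: 1 + 1 = 2.
Remaining: 8 − 2 = 6 sixteenth notes, which is a dotted quarter note.

dotted quarter note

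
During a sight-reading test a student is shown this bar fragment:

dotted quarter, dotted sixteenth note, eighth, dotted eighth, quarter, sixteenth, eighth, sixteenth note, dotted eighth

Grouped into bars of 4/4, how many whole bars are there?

One bar of 4/4 = 32 thirty-second notes.
Express everything in thirty-second notes: dotted quarter = 12; dotted sixteenth note = 3; eighth = 4; dotted eighth = 6; quarter = 8; sixteenth = 2; eighth = 4; sixteenth note = 2; dotted eighth = 6.
Adding: 12 + 3 + 4 + 6 + 8 + 2 + 4 + 2 + 6 = 47.
47 ÷ 32 = 1 complete bar with 15 left over.

1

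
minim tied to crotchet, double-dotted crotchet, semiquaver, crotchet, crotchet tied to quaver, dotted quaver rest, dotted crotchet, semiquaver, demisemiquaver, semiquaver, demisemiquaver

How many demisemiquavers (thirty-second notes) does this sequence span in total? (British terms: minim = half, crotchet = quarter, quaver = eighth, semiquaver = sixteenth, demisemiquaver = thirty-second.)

84

Express everything in thirty-second notes: minim tied to crotchet (minim + crotchet) = 24; double-dotted crotchet = 14; semiquaver = 2; crotchet = 8; crotchet tied to quaver (crotchet + quaver) = 12; dotted quaver rest = 6; dotted crotchet = 12; semiquaver = 2; demisemiquaver = 1; semiquaver = 2; demisemiquaver = 1.
Total: 24 + 14 + 2 + 8 + 12 + 6 + 12 + 2 + 1 + 2 + 1 = 84 thirty-second notes.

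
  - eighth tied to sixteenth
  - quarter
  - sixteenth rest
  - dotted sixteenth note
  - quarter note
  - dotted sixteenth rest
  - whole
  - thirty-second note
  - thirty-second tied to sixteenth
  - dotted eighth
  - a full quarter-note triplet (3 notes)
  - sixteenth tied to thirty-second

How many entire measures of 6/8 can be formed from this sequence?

3

One bar of 6/8 = 24 thirty-second notes.
Working in thirty-second notes: eighth tied to sixteenth (eighth + sixteenth) = 6; quarter = 8; sixteenth rest = 2; dotted sixteenth note = 3; quarter note = 8; dotted sixteenth rest = 3; whole = 32; thirty-second note = 1; thirty-second tied to sixteenth (thirty-second + sixteenth) = 3; dotted eighth = 6; a full quarter-note triplet (3 notes) (three triplet quarters span one half) = 16; sixteenth tied to thirty-second (sixteenth + thirty-second) = 3.
Total: 6 + 8 + 2 + 3 + 8 + 3 + 32 + 1 + 3 + 6 + 16 + 3 = 91.
91 ÷ 24 = 3 complete bars with 19 left over.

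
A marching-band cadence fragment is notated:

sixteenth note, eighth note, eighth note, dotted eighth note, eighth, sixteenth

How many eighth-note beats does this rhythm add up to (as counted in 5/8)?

One eighth-note beat = 2 sixteenth notes.
Working in sixteenth notes: sixteenth note = 1; eighth note = 2; eighth note = 2; dotted eighth note = 3; eighth = 2; sixteenth = 1.
Total: 1 + 2 + 2 + 3 + 2 + 1 = 11.
11 ÷ 2 = 5.5 beats.

5.5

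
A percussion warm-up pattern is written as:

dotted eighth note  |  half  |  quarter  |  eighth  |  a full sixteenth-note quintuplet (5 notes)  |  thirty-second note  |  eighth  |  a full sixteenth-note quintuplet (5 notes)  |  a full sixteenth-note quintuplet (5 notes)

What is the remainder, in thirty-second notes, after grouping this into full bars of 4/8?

15

One bar of 4/8 = 16 thirty-second notes.
In thirty-second notes: dotted eighth note = 6; half = 16; quarter = 8; eighth = 4; a full sixteenth-note quintuplet (5 notes) (five quintuplet sixteenths span one quarter) = 8; thirty-second note = 1; eighth = 4; a full sixteenth-note quintuplet (5 notes) (five quintuplet sixteenths span one quarter) = 8; a full sixteenth-note quintuplet (5 notes) (five quintuplet sixteenths span one quarter) = 8.
Altogether 6 + 16 + 8 + 4 + 8 + 1 + 4 + 8 + 8 = 63.
63 ÷ 16 = 3 complete bars with 15 thirty-second notes remaining.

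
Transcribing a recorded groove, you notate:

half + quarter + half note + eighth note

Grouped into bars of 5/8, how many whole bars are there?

One bar of 5/8 = 5 eighth notes.
In eighth notes: half = 4; quarter = 2; half note = 4; eighth note = 1.
Altogether 4 + 2 + 4 + 1 = 11.
11 ÷ 5 = 2 complete bars with 1 left over.

2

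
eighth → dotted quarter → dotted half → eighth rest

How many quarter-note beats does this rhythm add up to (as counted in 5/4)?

5.5

One quarter-note beat = 2 eighth notes.
Express everything in eighth notes: eighth = 1; dotted quarter = 3; dotted half = 6; eighth rest = 1.
Altogether 1 + 3 + 6 + 1 = 11.
11 ÷ 2 = 5.5 beats.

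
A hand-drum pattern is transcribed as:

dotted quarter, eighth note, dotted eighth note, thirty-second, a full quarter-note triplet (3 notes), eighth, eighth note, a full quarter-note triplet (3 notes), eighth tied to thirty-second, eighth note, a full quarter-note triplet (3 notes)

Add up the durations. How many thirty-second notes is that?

Each duration in thirty-second notes: dotted quarter = 12; eighth note = 4; dotted eighth note = 6; thirty-second = 1; a full quarter-note triplet (3 notes) (three triplet quarters span one half) = 16; eighth = 4; eighth note = 4; a full quarter-note triplet (3 notes) (three triplet quarters span one half) = 16; eighth tied to thirty-second (eighth + thirty-second) = 5; eighth note = 4; a full quarter-note triplet (3 notes) (three triplet quarters span one half) = 16.
Sum: 12 + 4 + 6 + 1 + 16 + 4 + 4 + 16 + 5 + 4 + 16 = 88 thirty-second notes.

88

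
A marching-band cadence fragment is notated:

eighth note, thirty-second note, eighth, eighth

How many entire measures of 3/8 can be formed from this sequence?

One bar of 3/8 = 12 thirty-second notes.
In thirty-second notes: eighth note = 4; thirty-second note = 1; eighth = 4; eighth = 4.
Sum: 4 + 1 + 4 + 4 = 13.
13 ÷ 12 = 1 complete bar with 1 left over.

1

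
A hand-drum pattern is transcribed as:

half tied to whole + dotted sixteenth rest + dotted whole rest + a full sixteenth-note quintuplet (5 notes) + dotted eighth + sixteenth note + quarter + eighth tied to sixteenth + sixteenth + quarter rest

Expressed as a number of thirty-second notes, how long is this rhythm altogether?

139

Express everything in thirty-second notes: half tied to whole (half + whole) = 48; dotted sixteenth rest = 3; dotted whole rest = 48; a full sixteenth-note quintuplet (5 notes) (five quintuplet sixteenths span one quarter) = 8; dotted eighth = 6; sixteenth note = 2; quarter = 8; eighth tied to sixteenth (eighth + sixteenth) = 6; sixteenth = 2; quarter rest = 8.
Sum: 48 + 3 + 48 + 8 + 6 + 2 + 8 + 6 + 2 + 8 = 139 thirty-second notes.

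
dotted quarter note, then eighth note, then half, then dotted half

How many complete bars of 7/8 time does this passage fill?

One bar of 7/8 = 7 eighth notes.
Convert each value to eighth notes: dotted quarter note = 3; eighth note = 1; half = 4; dotted half = 6.
Total: 3 + 1 + 4 + 6 = 14.
14 ÷ 7 = 2 complete bars with 0 left over.

2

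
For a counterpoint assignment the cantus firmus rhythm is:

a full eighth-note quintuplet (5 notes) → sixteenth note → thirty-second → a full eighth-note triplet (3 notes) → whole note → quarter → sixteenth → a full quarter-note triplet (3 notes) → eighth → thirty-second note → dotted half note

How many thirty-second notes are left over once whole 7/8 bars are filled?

2

One bar of 7/8 = 28 thirty-second notes.
Express everything in thirty-second notes: a full eighth-note quintuplet (5 notes) (five quintuplet eighths span one half) = 16; sixteenth note = 2; thirty-second = 1; a full eighth-note triplet (3 notes) (three triplet eighths span one quarter) = 8; whole note = 32; quarter = 8; sixteenth = 2; a full quarter-note triplet (3 notes) (three triplet quarters span one half) = 16; eighth = 4; thirty-second note = 1; dotted half note = 24.
Total: 16 + 2 + 1 + 8 + 32 + 8 + 2 + 16 + 4 + 1 + 24 = 114.
114 ÷ 28 = 4 complete bars with 2 thirty-second notes remaining.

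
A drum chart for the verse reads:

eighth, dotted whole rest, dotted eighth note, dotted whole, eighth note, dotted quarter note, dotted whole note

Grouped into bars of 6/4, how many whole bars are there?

One bar of 6/4 = 24 sixteenth notes.
Express everything in sixteenth notes: eighth = 2; dotted whole rest = 24; dotted eighth note = 3; dotted whole = 24; eighth note = 2; dotted quarter note = 6; dotted whole note = 24.
Total: 2 + 24 + 3 + 24 + 2 + 6 + 24 = 85.
85 ÷ 24 = 3 complete bars with 13 left over.

3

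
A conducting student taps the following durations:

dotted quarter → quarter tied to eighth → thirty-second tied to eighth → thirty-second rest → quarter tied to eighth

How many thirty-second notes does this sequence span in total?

Working in thirty-second notes: dotted quarter = 12; quarter tied to eighth (quarter + eighth) = 12; thirty-second tied to eighth (thirty-second + eighth) = 5; thirty-second rest = 1; quarter tied to eighth (quarter + eighth) = 12.
Total: 12 + 12 + 5 + 1 + 12 = 42 thirty-second notes.

42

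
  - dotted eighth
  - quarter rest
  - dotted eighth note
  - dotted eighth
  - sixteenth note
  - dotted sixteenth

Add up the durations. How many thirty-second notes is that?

Convert each value to thirty-second notes: dotted eighth = 6; quarter rest = 8; dotted eighth note = 6; dotted eighth = 6; sixteenth note = 2; dotted sixteenth = 3.
Total: 6 + 8 + 6 + 6 + 2 + 3 = 31 thirty-second notes.

31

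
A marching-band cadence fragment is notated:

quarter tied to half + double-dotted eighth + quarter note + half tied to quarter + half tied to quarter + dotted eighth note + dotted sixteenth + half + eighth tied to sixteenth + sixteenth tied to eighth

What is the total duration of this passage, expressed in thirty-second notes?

124

Convert each value to thirty-second notes: quarter tied to half (quarter + half) = 24; double-dotted eighth = 7; quarter note = 8; half tied to quarter (half + quarter) = 24; half tied to quarter (half + quarter) = 24; dotted eighth note = 6; dotted sixteenth = 3; half = 16; eighth tied to sixteenth (eighth + sixteenth) = 6; sixteenth tied to eighth (sixteenth + eighth) = 6.
Total: 24 + 7 + 8 + 24 + 24 + 6 + 3 + 16 + 6 + 6 = 124 thirty-second notes.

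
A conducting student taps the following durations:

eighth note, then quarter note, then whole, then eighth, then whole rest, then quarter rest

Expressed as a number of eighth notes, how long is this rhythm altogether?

22

Working in eighth notes: eighth note = 1; quarter note = 2; whole = 8; eighth = 1; whole rest = 8; quarter rest = 2.
Altogether 1 + 2 + 8 + 1 + 8 + 2 = 22 eighth notes.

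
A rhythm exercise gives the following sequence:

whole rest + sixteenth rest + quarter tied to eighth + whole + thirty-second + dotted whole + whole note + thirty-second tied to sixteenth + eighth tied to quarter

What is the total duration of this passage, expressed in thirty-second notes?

Convert each value to thirty-second notes: whole rest = 32; sixteenth rest = 2; quarter tied to eighth (quarter + eighth) = 12; whole = 32; thirty-second = 1; dotted whole = 48; whole note = 32; thirty-second tied to sixteenth (thirty-second + sixteenth) = 3; eighth tied to quarter (eighth + quarter) = 12.
Adding: 32 + 2 + 12 + 32 + 1 + 48 + 32 + 3 + 12 = 174 thirty-second notes.

174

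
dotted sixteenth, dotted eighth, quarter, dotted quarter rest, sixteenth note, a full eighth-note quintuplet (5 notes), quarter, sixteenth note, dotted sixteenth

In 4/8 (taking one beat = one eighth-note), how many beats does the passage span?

One eighth-note beat = 4 thirty-second notes.
Working in thirty-second notes: dotted sixteenth = 3; dotted eighth = 6; quarter = 8; dotted quarter rest = 12; sixteenth note = 2; a full eighth-note quintuplet (5 notes) (five quintuplet eighths span one half) = 16; quarter = 8; sixteenth note = 2; dotted sixteenth = 3.
Total: 3 + 6 + 8 + 12 + 2 + 16 + 8 + 2 + 3 = 60.
60 ÷ 4 = 15 beats.

15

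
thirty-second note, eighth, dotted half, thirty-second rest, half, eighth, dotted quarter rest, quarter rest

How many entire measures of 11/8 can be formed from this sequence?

1

One bar of 11/8 = 44 thirty-second notes.
Convert each value to thirty-second notes: thirty-second note = 1; eighth = 4; dotted half = 24; thirty-second rest = 1; half = 16; eighth = 4; dotted quarter rest = 12; quarter rest = 8.
Total: 1 + 4 + 24 + 1 + 16 + 4 + 12 + 8 = 70.
70 ÷ 44 = 1 complete bar with 26 left over.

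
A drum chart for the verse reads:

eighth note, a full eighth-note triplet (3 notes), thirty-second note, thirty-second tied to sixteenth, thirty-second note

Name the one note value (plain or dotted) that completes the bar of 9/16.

The bar of 9/16 = 18 thirty-second notes.
Working in thirty-second notes: eighth note = 4; a full eighth-note triplet (3 notes) (three triplet eighths span one quarter) = 8; thirty-second note = 1; thirty-second tied to sixteenth (thirty-second + sixteenth) = 3; thirty-second note = 1.
Sum: 4 + 8 + 1 + 3 + 1 = 17.
Remaining: 18 − 17 = 1 thirty-second note, which is a thirty-second note.

thirty-second note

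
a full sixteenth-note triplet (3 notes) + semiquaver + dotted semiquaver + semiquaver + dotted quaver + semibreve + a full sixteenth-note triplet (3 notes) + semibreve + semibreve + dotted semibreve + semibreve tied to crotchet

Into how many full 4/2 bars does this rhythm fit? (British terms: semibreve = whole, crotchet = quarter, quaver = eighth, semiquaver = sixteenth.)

One bar of 4/2 = 64 thirty-second notes.
Working in thirty-second notes: a full sixteenth-note triplet (3 notes) (three triplet sixteenths span one eighth) = 4; semiquaver = 2; dotted semiquaver = 3; semiquaver = 2; dotted quaver = 6; semibreve = 32; a full sixteenth-note triplet (3 notes) (three triplet sixteenths span one eighth) = 4; semibreve = 32; semibreve = 32; dotted semibreve = 48; semibreve tied to crotchet (semibreve + crotchet) = 40.
Adding: 4 + 2 + 3 + 2 + 6 + 32 + 4 + 32 + 32 + 48 + 40 = 205.
205 ÷ 64 = 3 complete bars with 13 left over.

3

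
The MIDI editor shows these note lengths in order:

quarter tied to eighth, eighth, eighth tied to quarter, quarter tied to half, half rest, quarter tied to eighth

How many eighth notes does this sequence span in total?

In eighth notes: quarter tied to eighth (quarter + eighth) = 3; eighth = 1; eighth tied to quarter (eighth + quarter) = 3; quarter tied to half (quarter + half) = 6; half rest = 4; quarter tied to eighth (quarter + eighth) = 3.
Altogether 3 + 1 + 3 + 6 + 4 + 3 = 20 eighth notes.

20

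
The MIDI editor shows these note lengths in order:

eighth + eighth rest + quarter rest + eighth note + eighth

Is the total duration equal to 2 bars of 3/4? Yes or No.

One bar of 3/4 = 6 eighth notes, so 2 bars = 12.
Express everything in eighth notes: eighth = 1; eighth rest = 1; quarter rest = 2; eighth note = 1; eighth = 1.
Altogether 1 + 1 + 2 + 1 + 1 = 6.
6 falls short of 12, so the answer is No.

No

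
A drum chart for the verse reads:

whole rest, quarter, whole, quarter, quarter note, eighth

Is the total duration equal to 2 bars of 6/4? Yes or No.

No

One bar of 6/4 = 12 eighth notes, so 2 bars = 24.
In eighth notes: whole rest = 8; quarter = 2; whole = 8; quarter = 2; quarter note = 2; eighth = 1.
Adding: 8 + 2 + 8 + 2 + 2 + 1 = 23.
23 falls short of 24, so the answer is No.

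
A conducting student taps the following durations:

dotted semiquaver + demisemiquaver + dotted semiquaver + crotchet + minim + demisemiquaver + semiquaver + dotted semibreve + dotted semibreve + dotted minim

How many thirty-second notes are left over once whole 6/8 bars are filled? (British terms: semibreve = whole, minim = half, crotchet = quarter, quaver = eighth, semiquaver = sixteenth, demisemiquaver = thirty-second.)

One bar of 6/8 = 24 thirty-second notes.
Convert each value to thirty-second notes: dotted semiquaver = 3; demisemiquaver = 1; dotted semiquaver = 3; crotchet = 8; minim = 16; demisemiquaver = 1; semiquaver = 2; dotted semibreve = 48; dotted semibreve = 48; dotted minim = 24.
Adding: 3 + 1 + 3 + 8 + 16 + 1 + 2 + 48 + 48 + 24 = 154.
154 ÷ 24 = 6 complete bars with 10 thirty-second notes remaining.

10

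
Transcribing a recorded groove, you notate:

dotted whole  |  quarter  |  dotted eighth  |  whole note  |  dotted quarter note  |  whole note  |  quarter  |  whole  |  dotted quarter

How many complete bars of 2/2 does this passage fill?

5

One bar of 2/2 = 16 sixteenth notes.
Convert each value to sixteenth notes: dotted whole = 24; quarter = 4; dotted eighth = 3; whole note = 16; dotted quarter note = 6; whole note = 16; quarter = 4; whole = 16; dotted quarter = 6.
Sum: 24 + 4 + 3 + 16 + 6 + 16 + 4 + 16 + 6 = 95.
95 ÷ 16 = 5 complete bars with 15 left over.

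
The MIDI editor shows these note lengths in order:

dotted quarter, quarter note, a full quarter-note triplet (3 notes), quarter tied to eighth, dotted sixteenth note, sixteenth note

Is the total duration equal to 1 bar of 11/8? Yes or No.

One bar of 11/8 = 44 thirty-second notes.
Each duration in thirty-second notes: dotted quarter = 12; quarter note = 8; a full quarter-note triplet (3 notes) (three triplet quarters span one half) = 16; quarter tied to eighth (quarter + eighth) = 12; dotted sixteenth note = 3; sixteenth note = 2.
Sum: 12 + 8 + 16 + 12 + 3 + 2 = 53.
53 exceeds 44, so the answer is No.

No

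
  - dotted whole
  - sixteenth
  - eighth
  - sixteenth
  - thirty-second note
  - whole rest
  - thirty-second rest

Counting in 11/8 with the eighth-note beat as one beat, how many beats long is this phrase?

One eighth-note beat = 4 thirty-second notes.
Each duration in thirty-second notes: dotted whole = 48; sixteenth = 2; eighth = 4; sixteenth = 2; thirty-second note = 1; whole rest = 32; thirty-second rest = 1.
Adding: 48 + 2 + 4 + 2 + 1 + 32 + 1 = 90.
90 ÷ 4 = 22.5 beats.

22.5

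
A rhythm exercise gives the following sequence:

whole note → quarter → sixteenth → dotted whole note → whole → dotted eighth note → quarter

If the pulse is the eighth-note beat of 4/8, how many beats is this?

One eighth-note beat = 2 sixteenth notes.
In sixteenth notes: whole note = 16; quarter = 4; sixteenth = 1; dotted whole note = 24; whole = 16; dotted eighth note = 3; quarter = 4.
Adding: 16 + 4 + 1 + 24 + 16 + 3 + 4 = 68.
68 ÷ 2 = 34 beats.

34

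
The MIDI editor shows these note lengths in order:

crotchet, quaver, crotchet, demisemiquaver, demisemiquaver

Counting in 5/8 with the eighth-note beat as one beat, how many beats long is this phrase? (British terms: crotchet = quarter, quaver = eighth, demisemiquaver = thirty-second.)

One eighth-note beat = 4 thirty-second notes.
Working in thirty-second notes: crotchet = 8; quaver = 4; crotchet = 8; demisemiquaver = 1; demisemiquaver = 1.
Total: 8 + 4 + 8 + 1 + 1 = 22.
22 ÷ 4 = 5.5 beats.

5.5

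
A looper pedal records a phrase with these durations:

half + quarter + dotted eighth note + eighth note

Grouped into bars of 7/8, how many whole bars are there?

1

One bar of 7/8 = 14 sixteenth notes.
In sixteenth notes: half = 8; quarter = 4; dotted eighth note = 3; eighth note = 2.
Altogether 8 + 4 + 3 + 2 = 17.
17 ÷ 14 = 1 complete bar with 3 left over.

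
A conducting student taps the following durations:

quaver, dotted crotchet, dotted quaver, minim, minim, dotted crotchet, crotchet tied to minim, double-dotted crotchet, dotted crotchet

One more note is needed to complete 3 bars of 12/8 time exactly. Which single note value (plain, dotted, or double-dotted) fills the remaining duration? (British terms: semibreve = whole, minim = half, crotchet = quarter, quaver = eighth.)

double-dotted half note

3 bars of 12/8 = 72 sixteenth notes.
Express everything in sixteenth notes: quaver = 2; dotted crotchet = 6; dotted quaver = 3; minim = 8; minim = 8; dotted crotchet = 6; crotchet tied to minim (crotchet + minim) = 12; double-dotted crotchet = 7; dotted crotchet = 6.
Altogether 2 + 6 + 3 + 8 + 8 + 6 + 12 + 7 + 6 = 58.
Remaining: 72 − 58 = 14 sixteenth notes, which is a double-dotted half note.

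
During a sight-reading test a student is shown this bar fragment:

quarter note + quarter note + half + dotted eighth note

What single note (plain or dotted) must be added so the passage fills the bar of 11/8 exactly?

dotted eighth note

The bar of 11/8 = 22 sixteenth notes.
Each duration in sixteenth notes: quarter note = 4; quarter note = 4; half = 8; dotted eighth note = 3.
Adding: 4 + 4 + 8 + 3 = 19.
Remaining: 22 − 19 = 3 sixteenth notes, which is a dotted eighth note.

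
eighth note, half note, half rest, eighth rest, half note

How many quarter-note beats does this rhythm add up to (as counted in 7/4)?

7

One quarter-note beat = 2 eighth notes.
Each duration in eighth notes: eighth note = 1; half note = 4; half rest = 4; eighth rest = 1; half note = 4.
Total: 1 + 4 + 4 + 1 + 4 = 14.
14 ÷ 2 = 7 beats.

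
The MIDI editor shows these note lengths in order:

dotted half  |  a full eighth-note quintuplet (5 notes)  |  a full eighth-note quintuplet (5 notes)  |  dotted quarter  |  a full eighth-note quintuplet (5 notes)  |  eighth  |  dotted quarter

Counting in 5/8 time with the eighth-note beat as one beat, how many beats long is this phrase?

One eighth-note beat = 2 sixteenth notes.
Working in sixteenth notes: dotted half = 12; a full eighth-note quintuplet (5 notes) (five quintuplet eighths span one half) = 8; a full eighth-note quintuplet (5 notes) (five quintuplet eighths span one half) = 8; dotted quarter = 6; a full eighth-note quintuplet (5 notes) (five quintuplet eighths span one half) = 8; eighth = 2; dotted quarter = 6.
Total: 12 + 8 + 8 + 6 + 8 + 2 + 6 = 50.
50 ÷ 2 = 25 beats.

25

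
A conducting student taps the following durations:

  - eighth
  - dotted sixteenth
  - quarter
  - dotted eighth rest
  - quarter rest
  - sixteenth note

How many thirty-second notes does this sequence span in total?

Each duration in thirty-second notes: eighth = 4; dotted sixteenth = 3; quarter = 8; dotted eighth rest = 6; quarter rest = 8; sixteenth note = 2.
Sum: 4 + 3 + 8 + 6 + 8 + 2 = 31 thirty-second notes.

31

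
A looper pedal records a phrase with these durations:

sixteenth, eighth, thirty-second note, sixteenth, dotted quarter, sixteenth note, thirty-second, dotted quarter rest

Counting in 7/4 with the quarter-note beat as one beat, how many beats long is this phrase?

One quarter-note beat = 8 thirty-second notes.
Working in thirty-second notes: sixteenth = 2; eighth = 4; thirty-second note = 1; sixteenth = 2; dotted quarter = 12; sixteenth note = 2; thirty-second = 1; dotted quarter rest = 12.
Total: 2 + 4 + 1 + 2 + 12 + 2 + 1 + 12 = 36.
36 ÷ 8 = 4.5 beats.

4.5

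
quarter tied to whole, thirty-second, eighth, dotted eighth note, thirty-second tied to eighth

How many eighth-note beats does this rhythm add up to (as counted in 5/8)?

One eighth-note beat = 4 thirty-second notes.
Convert each value to thirty-second notes: quarter tied to whole (quarter + whole) = 40; thirty-second = 1; eighth = 4; dotted eighth note = 6; thirty-second tied to eighth (thirty-second + eighth) = 5.
Sum: 40 + 1 + 4 + 6 + 5 = 56.
56 ÷ 4 = 14 beats.

14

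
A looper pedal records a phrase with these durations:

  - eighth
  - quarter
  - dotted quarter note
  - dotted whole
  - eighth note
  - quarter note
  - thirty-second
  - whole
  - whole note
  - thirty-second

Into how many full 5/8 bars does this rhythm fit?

7

One bar of 5/8 = 20 thirty-second notes.
Working in thirty-second notes: eighth = 4; quarter = 8; dotted quarter note = 12; dotted whole = 48; eighth note = 4; quarter note = 8; thirty-second = 1; whole = 32; whole note = 32; thirty-second = 1.
Adding: 4 + 8 + 12 + 48 + 4 + 8 + 1 + 32 + 32 + 1 = 150.
150 ÷ 20 = 7 complete bars with 10 left over.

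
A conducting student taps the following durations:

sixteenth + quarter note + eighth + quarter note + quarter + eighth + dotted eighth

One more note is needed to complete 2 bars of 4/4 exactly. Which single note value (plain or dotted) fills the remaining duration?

dotted half note

2 bars of 4/4 = 32 sixteenth notes.
Express everything in sixteenth notes: sixteenth = 1; quarter note = 4; eighth = 2; quarter note = 4; quarter = 4; eighth = 2; dotted eighth = 3.
Sum: 1 + 4 + 2 + 4 + 4 + 2 + 3 = 20.
Remaining: 32 − 20 = 12 sixteenth notes, which is a dotted half note.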